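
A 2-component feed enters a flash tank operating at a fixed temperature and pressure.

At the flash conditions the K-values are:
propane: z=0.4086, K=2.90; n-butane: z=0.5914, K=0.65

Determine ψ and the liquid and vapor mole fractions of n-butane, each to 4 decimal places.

Newton iteration, ψ⁰ = 0.5:
  ψ = 0.5000: g = 0.14723, g' = -0.4944 → ψ = 0.7978
  ψ = 0.7978: g = 0.02140, g' = -0.3725 → ψ = 0.8553
  ψ = 0.8553: g = 0.00033, g' = -0.3616 → ψ = 0.8562
Converged at ψ = 0.8562.
Compositions from xᵢ = zᵢ/(1+ψ(Kᵢ−1)), yᵢ = Kᵢxᵢ:
  propane: x = 0.1556, y = 0.4511
  n-butane: x = 0.8444, y = 0.5489

ψ = 0.8562, x_n-butane = 0.8444, y_n-butane = 0.5489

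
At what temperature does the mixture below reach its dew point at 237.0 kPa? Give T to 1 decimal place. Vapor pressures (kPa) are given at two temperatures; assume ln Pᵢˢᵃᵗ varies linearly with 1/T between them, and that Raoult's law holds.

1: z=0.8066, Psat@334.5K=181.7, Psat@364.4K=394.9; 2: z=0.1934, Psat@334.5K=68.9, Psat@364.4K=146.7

Dew-point temperature: Σzᵢ·P/Pᵢˢᵃᵗ(T) = 1. Interpolate ln Pᵢˢᵃᵗ = aᵢ + bᵢ/T.
  T = 334.5 K: ΣzᵢP/Pᵢˢᵃᵗ = 1.7173
  T = 364.4 K: ΣzᵢP/Pᵢˢᵃᵗ = 0.7965
  T = 349.4 K: ΣzᵢP/Pᵢˢᵃᵗ = 1.1520
  T = 356.9 K: ΣzᵢP/Pᵢˢᵃᵗ = 0.9542
  T = 353.1 K: ΣzᵢP/Pᵢˢᵃᵗ = 1.0487
  T = 355.0 K: ΣzᵢP/Pᵢˢᵃᵗ = 1.0001
Interpolating between 355.0 K and 356.9 K gives T ≈ 355.0 K.

T = 355.0 K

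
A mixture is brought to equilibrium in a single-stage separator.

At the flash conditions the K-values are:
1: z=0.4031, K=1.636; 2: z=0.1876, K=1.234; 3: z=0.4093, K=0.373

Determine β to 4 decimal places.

Let β = V/F and solve Σ zᵢ(Kᵢ−1)/(1+β(Kᵢ−1)) = 0.
Feasibility: ΣzᵢKᵢ = 1.0436, Σzᵢ/Kᵢ = 1.4957 — both > 1, two phases present.
Newton iteration, β⁰ = 0.68:
  β = 0.6800: g = -0.23053, g' = -0.5761 → β = 0.2798
  β = 0.2798: g = -0.05240, g' = -0.3632 → β = 0.1356
  β = 0.1356: g = -0.00190, g' = -0.3400 → β = 0.1300
Converged at β = 0.1300.

β = 0.1300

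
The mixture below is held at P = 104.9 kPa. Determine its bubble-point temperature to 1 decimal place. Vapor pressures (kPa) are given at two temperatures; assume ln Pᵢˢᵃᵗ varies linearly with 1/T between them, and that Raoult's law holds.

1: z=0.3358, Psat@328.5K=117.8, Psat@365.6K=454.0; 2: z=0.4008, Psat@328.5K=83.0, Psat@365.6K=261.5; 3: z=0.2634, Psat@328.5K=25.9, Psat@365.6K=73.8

T = 336.1 K

Bubble-point temperature: ΣzᵢPᵢˢᵃᵗ(T) = P. Interpolate ln Pᵢˢᵃᵗ = aᵢ + bᵢ/T.
  T = 328.5 K: ΣzᵢPᵢˢᵃᵗ = 79.65 kPa
  T = 365.6 K: ΣzᵢPᵢˢᵃᵗ = 276.70 kPa
  T = 347.1 K: ΣzᵢPᵢˢᵃᵗ = 153.49 kPa
  T = 337.8 K: ΣzᵢPᵢˢᵃᵗ = 111.52 kPa
  T = 333.1 K: ΣzᵢPᵢˢᵃᵗ = 94.29 kPa
  T = 335.5 K: ΣzᵢPᵢˢᵃᵗ = 102.78 kPa
Interpolating between 335.5 K and 337.8 K gives T ≈ 336.1 K.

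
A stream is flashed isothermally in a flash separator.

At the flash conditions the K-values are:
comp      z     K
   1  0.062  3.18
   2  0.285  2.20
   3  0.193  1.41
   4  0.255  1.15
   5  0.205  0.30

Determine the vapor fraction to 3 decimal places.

Let ψ = V/F and solve Σ zᵢ(Kᵢ−1)/(1+ψ(Kᵢ−1)) = 0.
g(0) = ΣzᵢKᵢ − 1 = 0.451 and g(1) = 1 − Σzᵢ/Kᵢ = -0.191, so a root lies in (0, 1).
Newton iteration, ψ⁰ = 0.57:
  ψ = 0.570: g = 0.1240, g' = -0.508 → ψ = 0.814
  ψ = 0.814: g = -0.0186, g' = -0.709 → ψ = 0.788
  ψ = 0.788: g = -0.0005, g' = -0.671 → ψ = 0.787
Converged at ψ = 0.787.

ψ = 0.787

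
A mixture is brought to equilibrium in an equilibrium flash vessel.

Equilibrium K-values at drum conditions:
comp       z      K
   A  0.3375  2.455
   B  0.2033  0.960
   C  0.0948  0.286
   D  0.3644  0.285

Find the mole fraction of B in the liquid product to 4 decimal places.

Newton–Raphson from β = 0.5:
  β = 0.5000: g = -0.23482, g' = -0.8079 → β = 0.2094
  β = 0.2094: g = -0.01779, g' = -0.7446 → β = 0.1855
  β = 0.1855: g = 0.00012, g' = -0.7552 → β = 0.1856
Converged at β = 0.1856.
Compositions from xᵢ = zᵢ/(1+β(Kᵢ−1)), yᵢ = Kᵢxᵢ:
  A: x = 0.2657, y = 0.6524
  B: x = 0.2048, y = 0.1966
  C: x = 0.1093, y = 0.0313
  D: x = 0.4202, y = 0.1197

x_B = 0.2048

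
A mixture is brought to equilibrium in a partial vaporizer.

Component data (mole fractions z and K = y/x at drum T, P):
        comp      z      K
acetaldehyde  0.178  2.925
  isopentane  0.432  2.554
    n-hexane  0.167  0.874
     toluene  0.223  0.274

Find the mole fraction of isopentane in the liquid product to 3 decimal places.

x_isopentane = 0.189

Rachford–Rice: g(V/F) = Σ zᵢ(Kᵢ−1)/(1+V/F(Kᵢ−1)) = 0.
g(0) = ΣzᵢKᵢ − 1 = 0.831 and g(1) = 1 − Σzᵢ/Kᵢ = -0.235, so a root lies in (0, 1).
Iterate (Newton) starting at V/F = 0.64:
  V/F = 0.640: g = 0.1648, g' = -0.808 → V/F = 0.844
  V/F = 0.844: g = -0.0206, g' = -1.078 → V/F = 0.825
  V/F = 0.825: g = -0.0004, g' = -1.033 → V/F = 0.824
Converged at V/F = 0.824.
Compositions from xᵢ = zᵢ/(1+V/F(Kᵢ−1)), yᵢ = Kᵢxᵢ:
  acetaldehyde: x = 0.069, y = 0.201
  isopentane: x = 0.189, y = 0.484
  n-hexane: x = 0.186, y = 0.163
  toluene: x = 0.555, y = 0.152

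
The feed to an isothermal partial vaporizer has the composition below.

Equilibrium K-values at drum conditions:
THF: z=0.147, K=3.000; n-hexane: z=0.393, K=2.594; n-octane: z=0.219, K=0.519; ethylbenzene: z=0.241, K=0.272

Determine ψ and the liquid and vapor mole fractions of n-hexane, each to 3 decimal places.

ψ = 0.593, x_n-hexane = 0.202, y_n-hexane = 0.524

Material balance + equilibrium reduce to Σ zᵢ(Kᵢ−1)/(1+ψ(Kᵢ−1)) = 0.
Check two-phase: ΣzᵢKᵢ = 1.640 > 1 and Σzᵢ/Kᵢ = 1.508 > 1, so g(0) = 0.640 > 0 and g(1) = -0.508 < 0.
Iterate (Newton) starting at ψ = 0.5:
  ψ = 0.500: g = 0.0810, g' = -0.860 → ψ = 0.594
  ψ = 0.594: g = -0.0007, g' = -0.882 → ψ = 0.593
Converged at ψ = 0.593.
Compositions from xᵢ = zᵢ/(1+ψ(Kᵢ−1)), yᵢ = Kᵢxᵢ:
  THF: x = 0.067, y = 0.202
  n-hexane: x = 0.202, y = 0.524
  n-octane: x = 0.306, y = 0.159
  ethylbenzene: x = 0.424, y = 0.115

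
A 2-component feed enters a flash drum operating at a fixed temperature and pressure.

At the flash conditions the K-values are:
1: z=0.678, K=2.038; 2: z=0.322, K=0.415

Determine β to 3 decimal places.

Rachford–Rice: g(β) = Σ zᵢ(Kᵢ−1)/(1+β(Kᵢ−1)) = 0.
Feasibility: ΣzᵢKᵢ = 1.515, Σzᵢ/Kᵢ = 1.109 — both > 1, two phases present.
Newton iteration, β⁰ = 0.4:
  β = 0.400: g = 0.2514, g' = -0.553 → β = 0.855
  β = 0.855: g = -0.0040, g' = -0.646 → β = 0.849
Converged at β = 0.849.

β = 0.849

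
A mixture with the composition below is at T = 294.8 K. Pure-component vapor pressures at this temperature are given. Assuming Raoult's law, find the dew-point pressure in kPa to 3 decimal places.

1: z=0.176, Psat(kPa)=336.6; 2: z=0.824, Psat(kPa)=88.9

Pdew = 102.127 kPa

At the dew point ψ → 1, so Σzᵢ/Kᵢ = 1 with Kᵢ = Pᵢˢᵃᵗ/P ⇒ 1/P = Σzᵢ/Pᵢˢᵃᵗ.
1/P = 0.176/336.6 + 0.824/88.9 = 0.009792 ⇒ P = 102.127 kPa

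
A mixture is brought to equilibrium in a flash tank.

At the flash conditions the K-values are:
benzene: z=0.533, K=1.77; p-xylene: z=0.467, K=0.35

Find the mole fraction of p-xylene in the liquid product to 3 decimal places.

x_p-xylene = 0.542

Let ψ = V/F and solve Σ zᵢ(Kᵢ−1)/(1+ψ(Kᵢ−1)) = 0.
Feasibility: ΣzᵢKᵢ = 1.107, Σzᵢ/Kᵢ = 1.635 — both > 1, two phases present.
Newton iteration, ψ⁰ = 0.5:
  ψ = 0.500: g = -0.1534, g' = -0.598 → ψ = 0.243
  ψ = 0.243: g = -0.0150, g' = -0.503 → ψ = 0.214
Converged at ψ = 0.214.
Compositions from xᵢ = zᵢ/(1+ψ(Kᵢ−1)), yᵢ = Kᵢxᵢ:
  benzene: x = 0.458, y = 0.810
  p-xylene: x = 0.542, y = 0.190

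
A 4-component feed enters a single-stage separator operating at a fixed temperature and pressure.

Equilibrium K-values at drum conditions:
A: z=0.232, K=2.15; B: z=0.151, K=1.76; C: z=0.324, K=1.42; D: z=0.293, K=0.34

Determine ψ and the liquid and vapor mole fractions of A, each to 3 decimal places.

Rachford–Rice: g(ψ) = Σ zᵢ(Kᵢ−1)/(1+ψ(Kᵢ−1)) = 0.
g(0) = ΣzᵢKᵢ − 1 = 0.324 and g(1) = 1 − Σzᵢ/Kᵢ = -0.284, so a root lies in (0, 1).
Newton iteration, ψ⁰ = 0.41:
  ψ = 0.410: g = 0.1198, g' = -0.474 → ψ = 0.663
  ψ = 0.663: g = -0.0096, g' = -0.576 → ψ = 0.646
Converged at ψ = 0.646.
Compositions from xᵢ = zᵢ/(1+ψ(Kᵢ−1)), yᵢ = Kᵢxᵢ:
  A: x = 0.133, y = 0.286
  B: x = 0.101, y = 0.178
  C: x = 0.255, y = 0.362
  D: x = 0.511, y = 0.174

ψ = 0.646, x_A = 0.133, y_A = 0.286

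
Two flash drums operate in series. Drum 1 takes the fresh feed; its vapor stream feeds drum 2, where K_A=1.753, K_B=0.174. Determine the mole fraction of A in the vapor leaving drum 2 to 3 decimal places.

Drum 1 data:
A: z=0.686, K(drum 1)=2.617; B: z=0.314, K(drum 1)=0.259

Drum 1:
Material balance + equilibrium reduce to Σ zᵢ(Kᵢ−1)/(1+ψ₁(Kᵢ−1)) = 0.
Check two-phase: ΣzᵢKᵢ = 1.877 > 1 and Σzᵢ/Kᵢ = 1.474 > 1, so g(0) = 0.877 > 0 and g(1) = -0.474 < 0.
Binary case is linear: z₁(K₁−1)(1+ψ₁(K₂−1)) + z₂(K₂−1)(1+ψ₁(K₁−1)) = 0
⇒ ψ₁ = [z₁(K₁−1)+z₂(K₂−1)] / [−(K₁−1)(K₂−1)] = 0.8766/1.1982 = 0.732
Drum-1 compositions:
  A: x = 0.314, y = 0.822
  B: x = 0.686, y = 0.178
Drum-2 feed = drum-1 vapor: z₂ = (0.8224, 0.1776).
Drum 2:
Rachford–Rice: g(ψ₂) = Σ zᵢ(Kᵢ−1)/(1+ψ₂(Kᵢ−1)) = 0.
Check two-phase: ΣzᵢKᵢ = 1.473 > 1 and Σzᵢ/Kᵢ = 1.490 > 1, so g(0) = 0.473 > 0 and g(1) = -0.490 < 0.
Binary case is linear: z₁(K₁−1)(1+ψ₂(K₂−1)) + z₂(K₂−1)(1+ψ₂(K₁−1)) = 0
⇒ ψ₂ = [z₁(K₁−1)+z₂(K₂−1)] / [−(K₁−1)(K₂−1)] = 0.4726/0.6220 = 0.760
  A: x = 0.523, y = 0.917
  B: x = 0.477, y = 0.083

y_A (drum 2) = 0.917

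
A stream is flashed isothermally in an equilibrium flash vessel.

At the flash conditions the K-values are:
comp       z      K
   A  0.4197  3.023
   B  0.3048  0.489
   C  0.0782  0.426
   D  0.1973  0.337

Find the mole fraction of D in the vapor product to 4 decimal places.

y_D = 0.0943

Rachford–Rice: g(β) = Σ zᵢ(Kᵢ−1)/(1+β(Kᵢ−1)) = 0.
g(0) = ΣzᵢKᵢ − 1 = 0.5176 and g(1) = 1 − Σzᵢ/Kᵢ = -0.5312, so a root lies in (0, 1).
Newton iteration, β⁰ = 0.5:
  β = 0.5000: g = -0.04574, g' = -0.8129 → β = 0.4437
  β = 0.4437: g = 0.00043, g' = -0.8306 → β = 0.4443
Converged at β = 0.4443.
Compositions from xᵢ = zᵢ/(1+β(Kᵢ−1)), yᵢ = Kᵢxᵢ:
  A: x = 0.2210, y = 0.6682
  B: x = 0.3943, y = 0.1928
  C: x = 0.1050, y = 0.0447
  D: x = 0.2797, y = 0.0943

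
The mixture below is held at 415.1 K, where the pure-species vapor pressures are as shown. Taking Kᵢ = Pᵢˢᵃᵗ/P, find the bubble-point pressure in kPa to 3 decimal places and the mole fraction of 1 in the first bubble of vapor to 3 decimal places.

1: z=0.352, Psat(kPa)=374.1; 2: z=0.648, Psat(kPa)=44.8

Pbub = 160.714 kPa, y_1 = 0.819

At the bubble point ψ → 0, so ΣzᵢKᵢ = 1 with Kᵢ = Pᵢˢᵃᵗ/P ⇒ P = ΣzᵢPᵢˢᵃᵗ.
P = 0.352·374.1 + 0.648·44.8 = 160.714 kPa
yᵢ = zᵢPᵢˢᵃᵗ/P ⇒ y_1 = 0.352·374.1/160.714 = 0.819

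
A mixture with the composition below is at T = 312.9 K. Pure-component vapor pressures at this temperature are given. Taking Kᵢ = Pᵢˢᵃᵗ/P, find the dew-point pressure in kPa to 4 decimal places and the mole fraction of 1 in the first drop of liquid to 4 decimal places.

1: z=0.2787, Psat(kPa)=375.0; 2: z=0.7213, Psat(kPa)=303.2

Pdew = 320.2913 kPa, x_1 = 0.2380

At the dew point ψ → 1, so Σzᵢ/Kᵢ = 1 with Kᵢ = Pᵢˢᵃᵗ/P ⇒ 1/P = Σzᵢ/Pᵢˢᵃᵗ.
1/P = 0.2787/375.0 + 0.7213/303.2 = 0.0031222 ⇒ P = 320.2913 kPa
xᵢ = zᵢP/Pᵢˢᵃᵗ ⇒ x_1 = 0.2787·320.2913/375.0 = 0.2380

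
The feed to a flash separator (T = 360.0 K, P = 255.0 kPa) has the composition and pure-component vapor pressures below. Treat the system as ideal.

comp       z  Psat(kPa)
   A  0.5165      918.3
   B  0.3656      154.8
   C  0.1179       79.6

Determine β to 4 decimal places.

Raoult's law: Kᵢ = Pᵢˢᵃᵗ/P = Pᵢˢᵃᵗ/255.0.
  K_A = 918.3/255.0 = 3.601176, K_B = 154.8/255.0 = 0.607059, K_C = 79.6/255.0 = 0.312157
Newton–Raphson from β = 0.5:
  β = 0.5000: g = 0.28159, g' = -0.8773 → β = 0.8210
  β = 0.8210: g = 0.03011, g' = -0.7729 → β = 0.8599
  β = 0.8599: g = -0.00043, g' = -0.7966 → β = 0.8594
Converged at β = 0.8594.

β = 0.8594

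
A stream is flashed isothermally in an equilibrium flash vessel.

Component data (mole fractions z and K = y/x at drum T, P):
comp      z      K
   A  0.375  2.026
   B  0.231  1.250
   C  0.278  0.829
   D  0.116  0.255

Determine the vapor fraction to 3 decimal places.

Rachford–Rice: g(ψ) = Σ zᵢ(Kᵢ−1)/(1+ψ(Kᵢ−1)) = 0.
g(0) = ΣzᵢKᵢ − 1 = 0.309 and g(1) = 1 − Σzᵢ/Kᵢ = -0.160, so a root lies in (0, 1).
Iterate (Newton) starting at ψ = 0.5:
  ψ = 0.500: g = 0.1159, g' = -0.357 → ψ = 0.825
  ψ = 0.825: g = -0.0231, g' = -0.570 → ψ = 0.784
  ψ = 0.784: g = -0.0012, g' = -0.514 → ψ = 0.782
Converged at ψ = 0.782.

ψ = 0.782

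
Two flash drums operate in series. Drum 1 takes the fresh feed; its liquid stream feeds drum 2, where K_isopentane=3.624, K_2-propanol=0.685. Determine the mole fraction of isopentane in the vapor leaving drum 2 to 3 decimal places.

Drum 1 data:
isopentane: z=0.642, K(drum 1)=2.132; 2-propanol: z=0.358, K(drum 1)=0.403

Drum 1:
Let ψ₁ = V/F and solve Σ zᵢ(Kᵢ−1)/(1+ψ₁(Kᵢ−1)) = 0.
Check two-phase: ΣzᵢKᵢ = 1.513 > 1 and Σzᵢ/Kᵢ = 1.189 > 1, so g(0) = 0.513 > 0 and g(1) = -0.189 < 0.
Iterate (Newton) starting at ψ₁ = 0.58:
  ψ₁ = 0.580: g = 0.1118, g' = -0.598 → ψ₁ = 0.767
  ψ₁ = 0.767: g = -0.0051, g' = -0.670 → ψ₁ = 0.759
Converged at ψ₁ = 0.759.
Drum-1 compositions:
  isopentane: x = 0.345, y = 0.736
  2-propanol: x = 0.655, y = 0.264
Drum-2 feed = drum-1 liquid: z₂ = (0.3453, 0.6547).
Drum 2:
Material balance + equilibrium reduce to Σ zᵢ(Kᵢ−1)/(1+ψ₂(Kᵢ−1)) = 0.
Check two-phase: ΣzᵢKᵢ = 1.700 > 1 and Σzᵢ/Kᵢ = 1.051 > 1, so g(0) = 0.700 > 0 and g(1) = -0.051 < 0.
Newton iteration, ψ₂⁰ = 0.5:
  ψ₂ = 0.500: g = 0.1471, g' = -0.536 → ψ₂ = 0.774
  ψ₂ = 0.774: g = 0.0261, g' = -0.372 → ψ₂ = 0.844
  ψ₂ = 0.844: g = 0.0008, g' = -0.350 → ψ₂ = 0.847
Converged at ψ₂ = 0.847.
  isopentane: x = 0.107, y = 0.388
  2-propanol: x = 0.893, y = 0.612

y_isopentane (drum 2) = 0.388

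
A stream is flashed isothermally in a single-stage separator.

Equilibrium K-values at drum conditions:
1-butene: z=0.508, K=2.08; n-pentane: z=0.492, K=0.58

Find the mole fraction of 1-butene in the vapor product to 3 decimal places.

Rachford–Rice: g(V/F) = Σ zᵢ(Kᵢ−1)/(1+V/F(Kᵢ−1)) = 0.
Check two-phase: ΣzᵢKᵢ = 1.342 > 1 and Σzᵢ/Kᵢ = 1.093 > 1, so g(0) = 0.342 > 0 and g(1) = -0.093 < 0.
Binary case is linear: z₁(K₁−1)(1+V/F(K₂−1)) + z₂(K₂−1)(1+V/F(K₁−1)) = 0
⇒ V/F = [z₁(K₁−1)+z₂(K₂−1)] / [−(K₁−1)(K₂−1)] = 0.3420/0.4536 = 0.754
Compositions from xᵢ = zᵢ/(1+V/F(Kᵢ−1)), yᵢ = Kᵢxᵢ:
  1-butene: x = 0.280, y = 0.582
  n-pentane: x = 0.720, y = 0.418

y_1-butene = 0.582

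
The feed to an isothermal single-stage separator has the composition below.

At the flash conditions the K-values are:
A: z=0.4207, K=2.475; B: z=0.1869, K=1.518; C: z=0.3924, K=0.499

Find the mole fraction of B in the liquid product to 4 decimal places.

Rachford–Rice: g(ψ) = Σ zᵢ(Kᵢ−1)/(1+ψ(Kᵢ−1)) = 0.
Feasibility: ΣzᵢKᵢ = 1.5208, Σzᵢ/Kᵢ = 1.0795 — both > 1, two phases present.
Newton–Raphson from ψ = 0.5:
  ψ = 0.5000: g = 0.17174, g' = -0.5102 → ψ = 0.8366
  ψ = 0.8366: g = 0.00684, g' = -0.4997 → ψ = 0.8503
Converged at ψ = 0.8503.
Compositions from xᵢ = zᵢ/(1+ψ(Kᵢ−1)), yᵢ = Kᵢxᵢ:
  A: x = 0.1866, y = 0.4619
  B: x = 0.1298, y = 0.1970
  C: x = 0.6836, y = 0.3411

x_B = 0.1298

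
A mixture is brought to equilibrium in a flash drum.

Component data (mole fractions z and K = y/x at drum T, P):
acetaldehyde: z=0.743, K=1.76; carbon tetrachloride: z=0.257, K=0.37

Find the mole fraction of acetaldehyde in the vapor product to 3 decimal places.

y_acetaldehyde = 0.798

Material balance + equilibrium reduce to Σ zᵢ(Kᵢ−1)/(1+β(Kᵢ−1)) = 0.
Feasibility: ΣzᵢKᵢ = 1.403, Σzᵢ/Kᵢ = 1.117 — both > 1, two phases present.
Binary case is linear: z₁(K₁−1)(1+β(K₂−1)) + z₂(K₂−1)(1+β(K₁−1)) = 0
⇒ β = [z₁(K₁−1)+z₂(K₂−1)] / [−(K₁−1)(K₂−1)] = 0.4028/0.4788 = 0.841
Compositions from xᵢ = zᵢ/(1+β(Kᵢ−1)), yᵢ = Kᵢxᵢ:
  acetaldehyde: x = 0.453, y = 0.798
  carbon tetrachloride: x = 0.547, y = 0.202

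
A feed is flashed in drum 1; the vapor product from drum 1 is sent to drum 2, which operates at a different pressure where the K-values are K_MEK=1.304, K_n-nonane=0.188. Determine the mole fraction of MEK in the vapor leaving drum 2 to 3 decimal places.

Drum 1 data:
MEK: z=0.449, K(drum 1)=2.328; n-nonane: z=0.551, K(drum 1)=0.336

Drum 1:
Material balance + equilibrium reduce to Σ zᵢ(Kᵢ−1)/(1+ψ₁(Kᵢ−1)) = 0.
Feasibility: ΣzᵢKᵢ = 1.230, Σzᵢ/Kᵢ = 1.833 — both > 1, two phases present.
Binary case is linear: z₁(K₁−1)(1+ψ₁(K₂−1)) + z₂(K₂−1)(1+ψ₁(K₁−1)) = 0
⇒ ψ₁ = [z₁(K₁−1)+z₂(K₂−1)] / [−(K₁−1)(K₂−1)] = 0.2304/0.8818 = 0.261
Drum-1 compositions:
  MEK: x = 0.333, y = 0.776
  n-nonane: x = 0.667, y = 0.224
Drum-2 feed = drum-1 vapor: z₂ = (0.7760, 0.2240).
Drum 2:
Rachford–Rice: g(ψ₂) = Σ zᵢ(Kᵢ−1)/(1+ψ₂(Kᵢ−1)) = 0.
g(0) = ΣzᵢKᵢ − 1 = 0.054 and g(1) = 1 − Σzᵢ/Kᵢ = -0.787, so a root lies in (0, 1).
Binary case is linear: z₁(K₁−1)(1+ψ₂(K₂−1)) + z₂(K₂−1)(1+ψ₂(K₁−1)) = 0
⇒ ψ₂ = [z₁(K₁−1)+z₂(K₂−1)] / [−(K₁−1)(K₂−1)] = 0.0540/0.2468 = 0.219
  MEK: x = 0.728, y = 0.949
  n-nonane: x = 0.272, y = 0.051

y_MEK (drum 2) = 0.949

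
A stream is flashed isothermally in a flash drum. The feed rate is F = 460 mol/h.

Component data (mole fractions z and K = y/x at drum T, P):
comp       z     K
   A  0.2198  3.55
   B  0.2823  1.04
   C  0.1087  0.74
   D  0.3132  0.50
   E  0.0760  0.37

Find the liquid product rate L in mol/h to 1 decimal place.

L = 278.3 mol/h

Material balance + equilibrium reduce to Σ zᵢ(Kᵢ−1)/(1+ψ(Kᵢ−1)) = 0.
Check two-phase: ΣzᵢKᵢ = 1.3390 > 1 and Σzᵢ/Kᵢ = 1.3121 > 1, so g(0) = 0.3390 > 0 and g(1) = -0.3121 < 0.
Iterate (Newton) starting at ψ = 0.38:
  ψ = 0.3800: g = 0.00814, g' = -0.5496 → ψ = 0.3948
  ψ = 0.3948: g = 0.00008, g' = -0.5395 → ψ = 0.3949
Converged at ψ = 0.3949.
Then V = ψ·F = 0.3949·460 = 181.7 mol/h and L = F − V = 278.3 mol/h.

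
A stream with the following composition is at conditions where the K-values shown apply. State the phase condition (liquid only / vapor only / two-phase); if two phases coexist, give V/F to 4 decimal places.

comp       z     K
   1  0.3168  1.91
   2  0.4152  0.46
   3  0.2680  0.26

liquid only

ΣzᵢKᵢ = 0.8658; Σzᵢ/Kᵢ = 2.0992.
Since ΣzᵢKᵢ < 1 the mixture is below its bubble point — single liquid phase.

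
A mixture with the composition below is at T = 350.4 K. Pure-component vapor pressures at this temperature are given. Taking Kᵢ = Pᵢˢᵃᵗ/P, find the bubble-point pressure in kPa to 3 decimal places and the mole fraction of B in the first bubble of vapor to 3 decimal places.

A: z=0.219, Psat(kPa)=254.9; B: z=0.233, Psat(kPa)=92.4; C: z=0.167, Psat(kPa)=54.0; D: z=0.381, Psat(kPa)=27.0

At the bubble point ψ → 0, so ΣzᵢKᵢ = 1 with Kᵢ = Pᵢˢᵃᵗ/P ⇒ P = ΣzᵢPᵢˢᵃᵗ.
P = 0.219·254.9 + 0.233·92.4 + 0.167·54.0 + 0.381·27.0 = 96.657 kPa
yᵢ = zᵢPᵢˢᵃᵗ/P ⇒ y_B = 0.233·92.4/96.657 = 0.223

Pbub = 96.657 kPa, y_B = 0.223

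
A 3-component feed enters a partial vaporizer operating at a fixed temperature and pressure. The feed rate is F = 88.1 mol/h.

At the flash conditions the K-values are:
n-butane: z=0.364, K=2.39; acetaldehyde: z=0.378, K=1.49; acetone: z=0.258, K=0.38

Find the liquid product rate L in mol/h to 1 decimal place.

L = 9.9 mol/h

Material balance + equilibrium reduce to Σ zᵢ(Kᵢ−1)/(1+β(Kᵢ−1)) = 0.
Check two-phase: ΣzᵢKᵢ = 1.531 > 1 and Σzᵢ/Kᵢ = 1.085 > 1, so g(0) = 0.531 > 0 and g(1) = -0.085 < 0.
Newton–Raphson from β = 0.59:
  β = 0.590: g = 0.1694, g' = -0.513 → β = 0.920
  β = 0.920: g = -0.0226, g' = -0.716 → β = 0.888
  β = 0.888: g = -0.0006, g' = -0.676 → β = 0.887
Converged at β = 0.887.
Then V = β·F = 0.8874·88.1 = 78.2 mol/h and L = F − V = 9.9 mol/h.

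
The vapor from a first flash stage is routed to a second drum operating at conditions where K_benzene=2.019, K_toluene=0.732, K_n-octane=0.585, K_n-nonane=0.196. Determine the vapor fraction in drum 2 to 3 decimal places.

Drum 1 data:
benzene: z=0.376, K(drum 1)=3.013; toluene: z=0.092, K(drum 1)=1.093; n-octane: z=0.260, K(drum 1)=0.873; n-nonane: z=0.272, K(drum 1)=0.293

V/F (drum 2) = 0.530

Drum 1:
Rachford–Rice: g(ψ₁) = Σ zᵢ(Kᵢ−1)/(1+ψ₁(Kᵢ−1)) = 0.
g(0) = ΣzᵢKᵢ − 1 = 0.540 and g(1) = 1 − Σzᵢ/Kᵢ = -0.435, so a root lies in (0, 1).
Newton iteration, ψ₁⁰ = 0.5:
  ψ₁ = 0.500: g = 0.0527, g' = -0.709 → ψ₁ = 0.574
Converged at ψ₁ = 0.574.
Drum-1 compositions:
  benzene: x = 0.174, y = 0.526
  toluene: x = 0.087, y = 0.095
  n-octane: x = 0.280, y = 0.245
  n-nonane: x = 0.458, y = 0.134
Drum-2 feed = drum-1 vapor: z₂ = (0.5256, 0.0955, 0.2448, 0.1341).
Drum 2:
Material balance + equilibrium reduce to Σ zᵢ(Kᵢ−1)/(1+ψ₂(Kᵢ−1)) = 0.
Check two-phase: ΣzᵢKᵢ = 1.301 > 1 and Σzᵢ/Kᵢ = 1.494 > 1, so g(0) = 0.301 > 0 and g(1) = -0.494 < 0.
Newton–Raphson from ψ₂ = 0.5:
  ψ₂ = 0.500: g = 0.0167, g' = -0.558 → ψ₂ = 0.530
Converged at ψ₂ = 0.530.
  benzene: x = 0.341, y = 0.689
  toluene: x = 0.111, y = 0.081
  n-octane: x = 0.314, y = 0.184
  n-nonane: x = 0.234, y = 0.046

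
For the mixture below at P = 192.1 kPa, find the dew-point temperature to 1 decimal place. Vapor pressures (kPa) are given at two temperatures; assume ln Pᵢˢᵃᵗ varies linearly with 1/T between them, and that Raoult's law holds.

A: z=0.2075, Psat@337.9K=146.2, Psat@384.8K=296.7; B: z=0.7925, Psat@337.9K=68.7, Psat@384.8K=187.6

T = 381.7 K

Dew-point temperature: Σzᵢ·P/Pᵢˢᵃᵗ(T) = 1. Interpolate ln Pᵢˢᵃᵗ = aᵢ + bᵢ/T.
  T = 337.9 K: ΣzᵢP/Pᵢˢᵃᵗ = 2.4886
  T = 384.8 K: ΣzᵢP/Pᵢˢᵃᵗ = 0.9459
  T = 361.4 K: ΣzᵢP/Pᵢˢᵃᵗ = 1.4835
  T = 373.1 K: ΣzᵢP/Pᵢˢᵃᵗ = 1.1759
  T = 379.0 K: ΣzᵢP/Pᵢˢᵃᵗ = 1.0518
  T = 381.9 K: ΣzᵢP/Pᵢˢᵃᵗ = 0.9970
Interpolating between 379.0 K and 381.9 K gives T ≈ 381.7 K.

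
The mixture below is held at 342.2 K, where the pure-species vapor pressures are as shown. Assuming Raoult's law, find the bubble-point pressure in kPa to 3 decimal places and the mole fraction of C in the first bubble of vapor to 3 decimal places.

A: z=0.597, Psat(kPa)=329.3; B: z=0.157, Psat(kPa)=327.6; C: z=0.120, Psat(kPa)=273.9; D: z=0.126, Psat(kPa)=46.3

Pbub = 286.727 kPa, y_C = 0.115

At the bubble point ψ → 0, so ΣzᵢKᵢ = 1 with Kᵢ = Pᵢˢᵃᵗ/P ⇒ P = ΣzᵢPᵢˢᵃᵗ.
P = 0.597·329.3 + 0.157·327.6 + 0.120·273.9 + 0.126·46.3 = 286.727 kPa
yᵢ = zᵢPᵢˢᵃᵗ/P ⇒ y_C = 0.120·273.9/286.727 = 0.115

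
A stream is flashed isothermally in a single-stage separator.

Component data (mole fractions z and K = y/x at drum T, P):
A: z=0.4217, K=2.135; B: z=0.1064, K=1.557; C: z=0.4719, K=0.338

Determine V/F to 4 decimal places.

V/F = 0.3278

Rachford–Rice: g(V/F) = Σ zᵢ(Kᵢ−1)/(1+V/F(Kᵢ−1)) = 0.
g(0) = ΣzᵢKᵢ − 1 = 0.2255 and g(1) = 1 − Σzᵢ/Kᵢ = -0.6620, so a root lies in (0, 1).
Newton–Raphson from V/F = 0.61:
  V/F = 0.6100: g = -0.19694, g' = -0.7899 → V/F = 0.3607
  V/F = 0.3607: g = -0.02143, g' = -0.6533 → V/F = 0.3279
  V/F = 0.3279: g = -0.00007, g' = -0.6495 → V/F = 0.3278
Converged at V/F = 0.3278.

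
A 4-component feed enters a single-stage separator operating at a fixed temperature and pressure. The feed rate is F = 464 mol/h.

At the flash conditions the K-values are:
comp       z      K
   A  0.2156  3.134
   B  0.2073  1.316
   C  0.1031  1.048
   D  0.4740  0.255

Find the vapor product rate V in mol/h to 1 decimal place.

V = 79.1 mol/h

Rachford–Rice: g(V/F) = Σ zᵢ(Kᵢ−1)/(1+V/F(Kᵢ−1)) = 0.
Check two-phase: ΣzᵢKᵢ = 1.1774 > 1 and Σzᵢ/Kᵢ = 2.1835 > 1, so g(0) = 0.1774 > 0 and g(1) = -1.1835 < 0.
Newton iteration, V/F⁰ = 0.5:
  V/F = 0.5000: g = -0.27877, g' = -0.9136 → V/F = 0.1949
  V/F = 0.1949: g = -0.02154, g' = -0.8684 → V/F = 0.1701
  V/F = 0.1701: g = 0.00029, g' = -0.8924 → V/F = 0.1704
Converged at V/F = 0.1704.
Then V = V/F·F = 0.1704·464 = 79.1 mol/h and L = F − V = 384.9 mol/h.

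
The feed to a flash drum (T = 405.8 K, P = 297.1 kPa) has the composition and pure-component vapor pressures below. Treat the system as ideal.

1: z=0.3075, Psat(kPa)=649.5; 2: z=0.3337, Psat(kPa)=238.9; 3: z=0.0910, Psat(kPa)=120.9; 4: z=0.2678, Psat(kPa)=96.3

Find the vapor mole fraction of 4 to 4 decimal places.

y_4 = 0.0941

Raoult's law: Kᵢ = Pᵢˢᵃᵗ/P = Pᵢˢᵃᵗ/297.1.
  K_1 = 649.5/297.1 = 2.186133, K_2 = 238.9/297.1 = 0.804106, K_3 = 120.9/297.1 = 0.406934, K_4 = 96.3/297.1 = 0.324133
Rachford–Rice: g(V/F) = Σ zᵢ(Kᵢ−1)/(1+V/F(Kᵢ−1)) = 0.
g(0) = ΣzᵢKᵢ − 1 = 0.0644 and g(1) = 1 − Σzᵢ/Kᵢ = -0.6055, so a root lies in (0, 1).
Newton iteration, V/F⁰ = 0.5:
  V/F = 0.5000: g = -0.19362, g' = -0.5300 → V/F = 0.1347
  V/F = 0.1347: g = -0.01041, g' = -0.5210 → V/F = 0.1147
  V/F = 0.1147: g = 0.00008, g' = -0.5292 → V/F = 0.1148
Converged at V/F = 0.1148.
Compositions from xᵢ = zᵢ/(1+V/F(Kᵢ−1)), yᵢ = Kᵢxᵢ:
  1: x = 0.2706, y = 0.5917
  2: x = 0.3414, y = 0.2745
  3: x = 0.0977, y = 0.0397
  4: x = 0.2903, y = 0.0941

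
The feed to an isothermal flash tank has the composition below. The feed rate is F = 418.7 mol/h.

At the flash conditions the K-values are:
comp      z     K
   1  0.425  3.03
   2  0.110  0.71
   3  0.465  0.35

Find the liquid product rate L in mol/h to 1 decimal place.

L = 236.4 mol/h

Let ψ = V/F and solve Σ zᵢ(Kᵢ−1)/(1+ψ(Kᵢ−1)) = 0.
g(0) = ΣzᵢKᵢ − 1 = 0.529 and g(1) = 1 − Σzᵢ/Kᵢ = -0.624, so a root lies in (0, 1).
Iterate (Newton) starting at ψ = 0.5:
  ψ = 0.500: g = -0.0569, g' = -0.875 → ψ = 0.435
Converged at ψ = 0.435.
Then V = ψ·F = 0.4353·418.7 = 182.3 mol/h and L = F − V = 236.4 mol/h.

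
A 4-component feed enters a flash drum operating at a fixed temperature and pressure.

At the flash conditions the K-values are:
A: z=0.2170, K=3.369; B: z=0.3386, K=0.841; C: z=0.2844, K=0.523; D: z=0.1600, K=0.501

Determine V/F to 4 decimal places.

V/F = 0.2857

Rachford–Rice: g(V/F) = Σ zᵢ(Kᵢ−1)/(1+V/F(Kᵢ−1)) = 0.
g(0) = ΣzᵢKᵢ − 1 = 0.2447 and g(1) = 1 − Σzᵢ/Kᵢ = -0.3302, so a root lies in (0, 1).
Iterate (Newton) starting at V/F = 0.4:
  V/F = 0.4000: g = -0.06094, g' = -0.4918 → V/F = 0.2761
  V/F = 0.2761: g = 0.00565, g' = -0.5939 → V/F = 0.2856
  V/F = 0.2856: g = 0.00005, g' = -0.5835 → V/F = 0.2857
Converged at V/F = 0.2857.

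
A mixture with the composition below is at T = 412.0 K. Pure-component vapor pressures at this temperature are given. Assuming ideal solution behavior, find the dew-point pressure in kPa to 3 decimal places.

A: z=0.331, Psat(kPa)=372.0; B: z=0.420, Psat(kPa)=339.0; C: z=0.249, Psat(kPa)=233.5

Pdew = 312.979 kPa

At the dew point ψ → 1, so Σzᵢ/Kᵢ = 1 with Kᵢ = Pᵢˢᵃᵗ/P ⇒ 1/P = Σzᵢ/Pᵢˢᵃᵗ.
1/P = 0.331/372.0 + 0.420/339.0 + 0.249/233.5 = 0.003195 ⇒ P = 312.979 kPa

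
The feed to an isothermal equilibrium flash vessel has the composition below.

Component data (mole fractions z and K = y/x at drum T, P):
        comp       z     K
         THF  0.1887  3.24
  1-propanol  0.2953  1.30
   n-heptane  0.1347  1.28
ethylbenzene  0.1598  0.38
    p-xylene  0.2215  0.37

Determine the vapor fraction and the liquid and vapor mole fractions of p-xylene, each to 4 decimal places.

Let ψ = V/F and solve Σ zᵢ(Kᵢ−1)/(1+ψ(Kᵢ−1)) = 0.
Feasibility: ΣzᵢKᵢ = 1.3104, Σzᵢ/Kᵢ = 1.4098 — both > 1, two phases present.
Iterate (Newton) starting at ψ = 0.5:
  ψ = 0.5000: g = -0.03780, g' = -0.5553 → ψ = 0.4319
  ψ = 0.4319: g = -0.00011, g' = -0.5543 → ψ = 0.4317
Converged at ψ = 0.4317.
Compositions from xᵢ = zᵢ/(1+ψ(Kᵢ−1)), yᵢ = Kᵢxᵢ:
  THF: x = 0.0959, y = 0.3108
  1-propanol: x = 0.2614, y = 0.3399
  n-heptane: x = 0.1202, y = 0.1538
  ethylbenzene: x = 0.2182, y = 0.0829
  p-xylene: x = 0.3043, y = 0.1126

ψ = 0.4317, x_p-xylene = 0.3043, y_p-xylene = 0.1126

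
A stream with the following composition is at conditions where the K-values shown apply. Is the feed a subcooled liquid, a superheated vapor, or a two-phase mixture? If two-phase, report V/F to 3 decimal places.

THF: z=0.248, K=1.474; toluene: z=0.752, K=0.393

subcooled liquid

ΣzᵢKᵢ = 0.661; Σzᵢ/Kᵢ = 2.082.
Since ΣzᵢKᵢ < 1 the mixture is below its bubble point — single liquid phase.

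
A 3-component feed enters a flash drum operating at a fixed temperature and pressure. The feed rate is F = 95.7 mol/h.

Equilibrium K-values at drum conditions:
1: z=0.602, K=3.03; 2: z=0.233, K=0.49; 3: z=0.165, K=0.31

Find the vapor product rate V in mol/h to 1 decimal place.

Let β = V/F and solve Σ zᵢ(Kᵢ−1)/(1+β(Kᵢ−1)) = 0.
Check two-phase: ΣzᵢKᵢ = 1.989 > 1 and Σzᵢ/Kᵢ = 1.206 > 1, so g(0) = 0.989 > 0 and g(1) = -0.206 < 0.
Newton iteration, β⁰ = 0.5:
  β = 0.500: g = 0.2732, g' = -0.903 → β = 0.802
  β = 0.802: g = 0.0086, g' = -0.927 → β = 0.812
Converged at β = 0.812.
Then V = β·F = 0.8117·95.7 = 77.7 mol/h and L = F − V = 18.0 mol/h.

V = 77.7 mol/h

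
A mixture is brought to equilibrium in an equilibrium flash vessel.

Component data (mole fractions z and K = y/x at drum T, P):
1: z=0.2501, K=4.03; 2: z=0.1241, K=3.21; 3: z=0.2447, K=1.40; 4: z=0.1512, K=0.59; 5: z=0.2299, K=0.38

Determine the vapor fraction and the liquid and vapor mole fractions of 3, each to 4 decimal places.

Let ψ = V/F and solve Σ zᵢ(Kᵢ−1)/(1+ψ(Kᵢ−1)) = 0.
Check two-phase: ΣzᵢKᵢ = 1.9254 > 1 and Σzᵢ/Kᵢ = 1.1368 > 1, so g(0) = 0.9254 > 0 and g(1) = -0.1368 < 0.
Newton iteration, ψ⁰ = 0.39:
  ψ = 0.3900: g = 0.31753, g' = -0.8763 → ψ = 0.7524
  ψ = 0.7524: g = 0.05250, g' = -0.6857 → ψ = 0.8289
  ψ = 0.8289: g = -0.00100, g' = -0.7162 → ψ = 0.8275
Converged at ψ = 0.8275.
Compositions from xᵢ = zᵢ/(1+ψ(Kᵢ−1)), yᵢ = Kᵢxᵢ:
  1: x = 0.0713, y = 0.2874
  2: x = 0.0439, y = 0.1408
  3: x = 0.1838, y = 0.2574
  4: x = 0.2288, y = 0.1350
  5: x = 0.4721, y = 0.1794

ψ = 0.8275, x_3 = 0.1838, y_3 = 0.2574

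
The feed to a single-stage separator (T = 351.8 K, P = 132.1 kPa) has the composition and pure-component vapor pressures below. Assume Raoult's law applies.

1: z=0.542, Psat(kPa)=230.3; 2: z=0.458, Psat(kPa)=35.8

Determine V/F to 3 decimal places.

Raoult's law: Kᵢ = Pᵢˢᵃᵗ/P = Pᵢˢᵃᵗ/132.1.
  K_1 = 230.3/132.1 = 1.74338, K_2 = 35.8/132.1 = 0.27101
Rachford–Rice: g(V/F) = Σ zᵢ(Kᵢ−1)/(1+V/F(Kᵢ−1)) = 0.
g(0) = ΣzᵢKᵢ − 1 = 0.069 and g(1) = 1 − Σzᵢ/Kᵢ = -1.001, so a root lies in (0, 1).
Binary case is linear: z₁(K₁−1)(1+V/F(K₂−1)) + z₂(K₂−1)(1+V/F(K₁−1)) = 0
⇒ V/F = [z₁(K₁−1)+z₂(K₂−1)] / [−(K₁−1)(K₂−1)] = 0.0690/0.5419 = 0.127

V/F = 0.127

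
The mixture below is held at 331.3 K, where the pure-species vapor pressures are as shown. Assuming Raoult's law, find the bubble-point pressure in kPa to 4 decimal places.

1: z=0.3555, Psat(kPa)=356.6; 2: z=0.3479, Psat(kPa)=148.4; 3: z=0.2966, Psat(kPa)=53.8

At the bubble point ψ → 0, so ΣzᵢKᵢ = 1 with Kᵢ = Pᵢˢᵃᵗ/P ⇒ P = ΣzᵢPᵢˢᵃᵗ.
P = 0.3555·356.6 + 0.3479·148.4 + 0.2966·53.8 = 194.3567 kPa

Pbub = 194.3567 kPa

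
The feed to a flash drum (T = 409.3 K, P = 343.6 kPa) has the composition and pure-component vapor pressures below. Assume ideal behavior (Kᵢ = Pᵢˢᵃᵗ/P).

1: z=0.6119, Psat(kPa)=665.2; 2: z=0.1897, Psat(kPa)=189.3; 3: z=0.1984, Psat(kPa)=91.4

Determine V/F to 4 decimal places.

Raoult's law: Kᵢ = Pᵢˢᵃᵗ/P = Pᵢˢᵃᵗ/343.6.
  K_1 = 665.2/343.6 = 1.935972, K_2 = 189.3/343.6 = 0.550931, K_3 = 91.4/343.6 = 0.266007
Rachford–Rice: g(V/F) = Σ zᵢ(Kᵢ−1)/(1+V/F(Kᵢ−1)) = 0.
Check two-phase: ΣzᵢKᵢ = 1.3419 > 1 and Σzᵢ/Kᵢ = 1.4062 > 1, so g(0) = 0.3419 > 0 and g(1) = -0.4062 < 0.
Iterate (Newton) starting at V/F = 0.67:
  V/F = 0.6700: g = -0.05640, g' = -0.6946 → V/F = 0.5888
  V/F = 0.5888: g = -0.00304, g' = -0.6250 → V/F = 0.5839
Converged at V/F = 0.5839.

V/F = 0.5839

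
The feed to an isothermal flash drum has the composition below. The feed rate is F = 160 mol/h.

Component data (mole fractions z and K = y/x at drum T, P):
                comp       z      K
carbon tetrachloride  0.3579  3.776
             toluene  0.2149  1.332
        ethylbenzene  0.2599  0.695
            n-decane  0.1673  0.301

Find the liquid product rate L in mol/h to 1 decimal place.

Rachford–Rice: g(ψ) = Σ zᵢ(Kᵢ−1)/(1+ψ(Kᵢ−1)) = 0.
g(0) = ΣzᵢKᵢ − 1 = 0.8687 and g(1) = 1 − Σzᵢ/Kᵢ = -0.1859, so a root lies in (0, 1).
Iterate (Newton) starting at ψ = 0.45:
  ψ = 0.4500: g = 0.24131, g' = -0.7696 → ψ = 0.7636
  ψ = 0.7636: g = 0.02125, g' = -0.7155 → ψ = 0.7933
  ψ = 0.7933: g = -0.00031, g' = -0.7378 → ψ = 0.7928
Converged at ψ = 0.7928.
Then V = ψ·F = 0.7928·160 = 126.9 mol/h and L = F − V = 33.1 mol/h.

L = 33.1 mol/h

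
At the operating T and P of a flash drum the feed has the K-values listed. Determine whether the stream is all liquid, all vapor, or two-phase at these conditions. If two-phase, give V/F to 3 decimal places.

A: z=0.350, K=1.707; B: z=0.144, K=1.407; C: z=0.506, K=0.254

ΣzᵢKᵢ = 0.929; Σzᵢ/Kᵢ = 2.300.
Since ΣzᵢKᵢ < 1 the mixture is below its bubble point — single liquid phase.

all liquid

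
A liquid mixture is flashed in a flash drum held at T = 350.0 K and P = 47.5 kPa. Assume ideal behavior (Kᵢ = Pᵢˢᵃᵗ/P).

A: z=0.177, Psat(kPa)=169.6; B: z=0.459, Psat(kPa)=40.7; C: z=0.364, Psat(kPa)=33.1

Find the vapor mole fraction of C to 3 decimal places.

Raoult's law: Kᵢ = Pᵢˢᵃᵗ/P = Pᵢˢᵃᵗ/47.5.
  K_A = 169.6/47.5 = 3.57053, K_B = 40.7/47.5 = 0.85684, K_C = 33.1/47.5 = 0.69684
Material balance + equilibrium reduce to Σ zᵢ(Kᵢ−1)/(1+ψ(Kᵢ−1)) = 0.
Feasibility: ΣzᵢKᵢ = 1.279, Σzᵢ/Kᵢ = 1.108 — both > 1, two phases present.
Newton iteration, ψ⁰ = 0.48:
  ψ = 0.480: g = 0.0040, g' = -0.291 → ψ = 0.494
Converged at ψ = 0.494.
Compositions from xᵢ = zᵢ/(1+ψ(Kᵢ−1)), yᵢ = Kᵢxᵢ:
  A: x = 0.078, y = 0.278
  B: x = 0.494, y = 0.423
  C: x = 0.428, y = 0.298

y_C = 0.298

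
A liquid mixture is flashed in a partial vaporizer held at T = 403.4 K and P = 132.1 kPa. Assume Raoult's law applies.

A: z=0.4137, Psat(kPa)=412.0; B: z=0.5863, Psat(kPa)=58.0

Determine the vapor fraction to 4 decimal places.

Raoult's law: Kᵢ = Pᵢˢᵃᵗ/P = Pᵢˢᵃᵗ/132.1.
  K_A = 412.0/132.1 = 3.118849, K_B = 58.0/132.1 = 0.439061
Material balance + equilibrium reduce to Σ zᵢ(Kᵢ−1)/(1+ψ(Kᵢ−1)) = 0.
Feasibility: ΣzᵢKᵢ = 1.5477, Σzᵢ/Kᵢ = 1.4680 — both > 1, two phases present.
Binary case is linear: z₁(K₁−1)(1+ψ(K₂−1)) + z₂(K₂−1)(1+ψ(K₁−1)) = 0
⇒ ψ = [z₁(K₁−1)+z₂(K₂−1)] / [−(K₁−1)(K₂−1)] = 0.54769/1.18854 = 0.4608

ψ = 0.4608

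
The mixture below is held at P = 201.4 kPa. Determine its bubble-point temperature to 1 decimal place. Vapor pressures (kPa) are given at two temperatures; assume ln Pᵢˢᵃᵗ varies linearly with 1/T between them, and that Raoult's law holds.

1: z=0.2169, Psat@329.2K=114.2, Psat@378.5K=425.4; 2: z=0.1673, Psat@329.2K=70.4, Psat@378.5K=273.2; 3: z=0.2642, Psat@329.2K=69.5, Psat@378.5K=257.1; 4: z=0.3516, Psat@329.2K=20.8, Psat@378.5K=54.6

Bubble-point temperature: ΣzᵢPᵢˢᵃᵗ(T) = P. Interpolate ln Pᵢˢᵃᵗ = aᵢ + bᵢ/T.
  T = 329.2 K: ΣzᵢPᵢˢᵃᵗ = 62.22 kPa
  T = 378.5 K: ΣzᵢPᵢˢᵃᵗ = 225.10 kPa
  T = 353.9 K: ΣzᵢPᵢˢᵃᵗ = 123.75 kPa
  T = 366.2 K: ΣzᵢPᵢˢᵃᵗ = 168.54 kPa
  T = 372.4 K: ΣzᵢPᵢˢᵃᵗ = 195.46 kPa
  T = 375.4 K: ΣzᵢPᵢˢᵃᵗ = 209.63 kPa
  T = 373.9 K: ΣzᵢPᵢˢᵃᵗ = 202.45 kPa
Interpolating between 372.4 K and 373.9 K gives T ≈ 373.7 K.

T = 373.7 K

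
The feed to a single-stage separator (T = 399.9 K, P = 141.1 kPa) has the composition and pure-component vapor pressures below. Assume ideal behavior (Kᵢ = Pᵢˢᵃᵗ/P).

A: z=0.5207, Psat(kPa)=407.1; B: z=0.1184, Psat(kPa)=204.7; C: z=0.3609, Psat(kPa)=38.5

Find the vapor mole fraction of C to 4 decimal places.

y_C = 0.1831

Raoult's law: Kᵢ = Pᵢˢᵃᵗ/P = Pᵢˢᵃᵗ/141.1.
  K_A = 407.1/141.1 = 2.885188, K_B = 204.7/141.1 = 1.450744, K_C = 38.5/141.1 = 0.272856
Let β = V/F and solve Σ zᵢ(Kᵢ−1)/(1+β(Kᵢ−1)) = 0.
Feasibility: ΣzᵢKᵢ = 1.7726, Σzᵢ/Kᵢ = 1.5848 — both > 1, two phases present.
Newton–Raphson from β = 0.36:
  β = 0.3600: g = 0.27520, g' = -1.0247 → β = 0.6286
  β = 0.6286: g = 0.00750, g' = -1.0496 → β = 0.6357
Converged at β = 0.6357.
Compositions from xᵢ = zᵢ/(1+β(Kᵢ−1)), yᵢ = Kᵢxᵢ:
  A: x = 0.2369, y = 0.6834
  B: x = 0.0920, y = 0.1335
  C: x = 0.6711, y = 0.1831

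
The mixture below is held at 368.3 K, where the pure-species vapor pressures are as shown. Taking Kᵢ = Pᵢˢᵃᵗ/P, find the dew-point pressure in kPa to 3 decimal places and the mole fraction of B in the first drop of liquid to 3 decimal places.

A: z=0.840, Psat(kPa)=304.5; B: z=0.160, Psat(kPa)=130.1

At the dew point ψ → 1, so Σzᵢ/Kᵢ = 1 with Kᵢ = Pᵢˢᵃᵗ/P ⇒ 1/P = Σzᵢ/Pᵢˢᵃᵗ.
1/P = 0.840/304.5 + 0.160/130.1 = 0.003988 ⇒ P = 250.724 kPa
xᵢ = zᵢP/Pᵢˢᵃᵗ ⇒ x_B = 0.160·250.724/130.1 = 0.308

Pdew = 250.724 kPa, x_B = 0.308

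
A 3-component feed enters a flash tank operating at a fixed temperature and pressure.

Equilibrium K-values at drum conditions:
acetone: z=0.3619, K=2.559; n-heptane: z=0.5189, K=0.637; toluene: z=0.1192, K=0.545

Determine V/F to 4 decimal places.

Material balance + equilibrium reduce to Σ zᵢ(Kᵢ−1)/(1+V/F(Kᵢ−1)) = 0.
g(0) = ΣzᵢKᵢ − 1 = 0.3216 and g(1) = 1 − Σzᵢ/Kᵢ = -0.1747, so a root lies in (0, 1).
Iterate (Newton) starting at V/F = 0.5:
  V/F = 0.5000: g = 0.01672, g' = -0.4212 → V/F = 0.5397
  V/F = 0.5397: g = 0.00026, g' = -0.4085 → V/F = 0.5403
Converged at V/F = 0.5403.

V/F = 0.5403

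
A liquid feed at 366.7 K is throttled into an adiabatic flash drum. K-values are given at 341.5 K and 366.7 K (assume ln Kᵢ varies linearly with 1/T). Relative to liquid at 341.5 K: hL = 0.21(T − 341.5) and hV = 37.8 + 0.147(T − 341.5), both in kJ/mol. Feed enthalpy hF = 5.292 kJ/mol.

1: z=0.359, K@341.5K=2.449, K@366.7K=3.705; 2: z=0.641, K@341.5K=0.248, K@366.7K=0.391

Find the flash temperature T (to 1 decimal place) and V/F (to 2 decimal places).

Adiabatic flash: solve Rachford–Rice at each trial T, then check hF = ψ·hV(T) + (1−ψ)·hL(T).
  T = 341.5 K: K = (2.449, 0.248), RR gives ψ = 0.035, H_out = 1.324 kJ/mol
  T = 366.7 K: K = (3.705, 0.391), RR gives ψ = 0.353, H_out = 18.058 kJ/mol
  T = 354.1 K: K = (3.035, 0.314), RR gives ψ = 0.208, H_out = 10.351 kJ/mol
  T = 347.8 K: K = (2.731, 0.280), RR gives ψ = 0.128, H_out = 6.115 kJ/mol
  T = 344.6 K: K = (2.585, 0.263), RR gives ψ = 0.083, H_out = 3.770 kJ/mol
  T = 346.2 K: K = (2.658, 0.271), RR gives ψ = 0.106, H_out = 4.963 kJ/mol
Linear interpolation between T = 346.2 (H_out = 4.963) and T = 347.8 (H_out = 6.115) on hF = 5.292 gives T ≈ 346.7 K, at which ψ = 0.11.

T = 346.7 K, V/F = 0.11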